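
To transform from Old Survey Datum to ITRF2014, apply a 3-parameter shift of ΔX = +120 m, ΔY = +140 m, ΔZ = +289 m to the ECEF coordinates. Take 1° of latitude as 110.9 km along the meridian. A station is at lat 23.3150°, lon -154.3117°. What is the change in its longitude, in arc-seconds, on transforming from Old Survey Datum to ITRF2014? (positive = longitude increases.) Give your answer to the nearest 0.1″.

sin φ = 0.395786, cos φ = 0.918343, sin λ = -0.433475, cos λ = -0.901166.
East component: ΔE = −sin λ·ΔX + cos λ·ΔY = −(-0.433475)(120) + (-0.901166)(140) = -74.15 m.
1° of latitude spans 110900 m; at latitude φ, 1° of longitude spans that × cos φ = 101844.2 m, so Δλ = -74.15 / 101844.2 × 3600 = -2.621″.

Δλ = -2.6″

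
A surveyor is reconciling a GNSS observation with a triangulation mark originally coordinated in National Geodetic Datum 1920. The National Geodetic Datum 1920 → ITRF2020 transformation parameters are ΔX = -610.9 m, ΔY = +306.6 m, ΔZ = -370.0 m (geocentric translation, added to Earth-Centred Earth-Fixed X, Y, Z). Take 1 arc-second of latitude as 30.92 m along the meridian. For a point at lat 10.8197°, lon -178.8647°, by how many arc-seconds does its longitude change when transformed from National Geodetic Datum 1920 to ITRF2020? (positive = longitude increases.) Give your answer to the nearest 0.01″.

sin φ = 0.187719, cos φ = 0.982223, sin λ = -0.019813, cos λ = -0.999804.
East component: ΔE = −sin λ·ΔX + cos λ·ΔY = −(-0.019813)(-610.9) + (-0.999804)(306.6) = -318.64 m.
1° of latitude spans 3600 × 30.92 = 111312 m; at latitude φ, 1° of longitude spans that × cos φ = 109333.2 m, so Δλ = -318.64 / 109333.2 × 3600 = -10.492″.

Δλ = -10.49″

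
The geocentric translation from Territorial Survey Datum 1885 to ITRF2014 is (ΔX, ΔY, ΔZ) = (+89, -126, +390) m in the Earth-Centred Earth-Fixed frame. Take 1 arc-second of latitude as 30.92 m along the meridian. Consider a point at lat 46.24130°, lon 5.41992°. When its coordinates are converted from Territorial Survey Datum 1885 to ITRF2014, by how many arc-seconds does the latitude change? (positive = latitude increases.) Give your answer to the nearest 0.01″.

sin φ = 0.722259, cos φ = 0.691623, sin λ = 0.094454, cos λ = 0.995529.
North component: ΔN = −sin φ cos λ·ΔX − sin φ sin λ·ΔY + cos φ·ΔZ = −(0.722259)(0.995529)(89) − (0.722259)(0.094454)(-126) + (0.691623)(390) = 214.33 m.
1° of latitude spans 3600 × 30.92 = 111312 m, so Δφ = 214.33 / 111312 × 3600 = 6.932″.

Δφ = 6.93″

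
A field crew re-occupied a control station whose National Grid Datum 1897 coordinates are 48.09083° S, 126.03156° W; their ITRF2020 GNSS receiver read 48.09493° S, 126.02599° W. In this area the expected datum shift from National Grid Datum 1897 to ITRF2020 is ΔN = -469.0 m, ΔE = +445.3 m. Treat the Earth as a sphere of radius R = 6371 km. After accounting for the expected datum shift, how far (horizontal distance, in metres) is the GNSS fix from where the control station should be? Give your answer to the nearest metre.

Observed coordinate differences: Δφ = -0.00410°, Δλ = +0.00557°.
Converting to metres (1° lat = 111195 m, cos φ = 0.667952): observed ΔN = -455.9 m, observed ΔE = 413.7 m.
Subtracting the expected shift leaves a residual of -455.9 − (-469.0) = 13.1 m north and 413.7 − (445.3) = -31.6 m east.
Residual distance = √(13.1² + (-31.6)²) = 34.2 m.

34 m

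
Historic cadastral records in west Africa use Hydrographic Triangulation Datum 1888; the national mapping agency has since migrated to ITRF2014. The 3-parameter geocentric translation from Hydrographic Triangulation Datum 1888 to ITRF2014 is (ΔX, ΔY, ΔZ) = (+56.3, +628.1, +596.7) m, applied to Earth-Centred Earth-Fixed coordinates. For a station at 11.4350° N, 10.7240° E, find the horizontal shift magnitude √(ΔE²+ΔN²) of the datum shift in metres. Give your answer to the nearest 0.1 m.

The local east axis at (φ, λ) is (−sin λ, cos λ, 0), so ΔE = −sin(10.7240°)·56.3 + cos(10.7240°)·628.1 = 606.65 m.
The local north axis is (−sin φ cos λ, −sin φ sin λ, cos φ), giving ΔN = -10.967 − 23.171 + 584.856 = 550.72 m.
Horizontal magnitude = √(ΔE² + ΔN²) = √(606.65² + 550.72²) = 819.34 m.

819.3 m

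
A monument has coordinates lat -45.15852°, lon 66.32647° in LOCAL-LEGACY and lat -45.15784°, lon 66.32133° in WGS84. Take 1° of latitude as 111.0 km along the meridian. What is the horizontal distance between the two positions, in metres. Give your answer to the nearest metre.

Δφ = -45.15784° − -45.15852° = +0.00068°; Δλ = 66.32133° − 66.32647° = -0.00514°.
ΔN = Δφ × 111000 = 75.5 m; ΔE = Δλ × 111000 × cos(-45.15852°) = -0.00514 × 111000 × 0.705148 = -402.3 m.
Distance = √(ΔE² + ΔN²) = √((-402.3)² + 75.5²) = 409.3 m.

409 m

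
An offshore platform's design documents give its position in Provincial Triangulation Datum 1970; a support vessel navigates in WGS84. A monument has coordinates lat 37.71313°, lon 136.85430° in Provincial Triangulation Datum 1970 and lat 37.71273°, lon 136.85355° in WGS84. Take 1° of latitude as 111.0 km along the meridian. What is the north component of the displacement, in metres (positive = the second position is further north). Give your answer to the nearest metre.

ΔN = -44 m

Δφ = 37.71273° − 37.71313° = -0.00040°; Δλ = 136.85355° − 136.85430° = -0.00075°.
ΔN = Δφ × 111000 = -44.4 m; ΔE = Δλ × 111000 × cos(37.71313°) = -0.00075 × 111000 × 0.791083 = -65.9 m.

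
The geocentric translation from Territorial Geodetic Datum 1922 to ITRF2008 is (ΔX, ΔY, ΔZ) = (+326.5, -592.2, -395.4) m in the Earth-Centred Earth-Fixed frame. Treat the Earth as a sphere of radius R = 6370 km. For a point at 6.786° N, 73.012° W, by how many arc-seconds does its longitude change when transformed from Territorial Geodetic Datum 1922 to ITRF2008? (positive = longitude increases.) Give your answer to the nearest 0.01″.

Δλ = 4.54″

sin φ = 0.118161, cos φ = 0.992994, sin λ = -0.956366, cos λ = 0.292171.
East component: ΔE = −sin λ·ΔX + cos λ·ΔY = −(-0.956366)(326.5) + (0.292171)(-592.2) = 139.23 m.
1° of latitude spans πR/180 = 111177 m; at latitude φ, 1° of longitude spans that × cos φ = 110398.6 m, so Δλ = 139.23 / 110398.6 × 3600 = 4.540″.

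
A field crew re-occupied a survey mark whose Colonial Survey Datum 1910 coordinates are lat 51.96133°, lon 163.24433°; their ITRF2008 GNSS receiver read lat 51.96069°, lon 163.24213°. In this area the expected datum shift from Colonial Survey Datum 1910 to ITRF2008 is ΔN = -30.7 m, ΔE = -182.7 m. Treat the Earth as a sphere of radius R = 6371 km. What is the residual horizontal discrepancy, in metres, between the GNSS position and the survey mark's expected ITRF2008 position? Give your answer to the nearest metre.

Observed coordinate differences: Δφ = -0.00064°, Δλ = -0.00220°.
Converting to metres (1° lat = 111195 m, cos φ = 0.616193): observed ΔN = -71.2 m, observed ΔE = -150.7 m.
Subtracting the expected shift leaves a residual of -71.2 − (-30.7) = -40.5 m north and -150.7 − (-182.7) = 32.0 m east.
Residual distance = √((-40.5)² + 32.0²) = 51.6 m.

52 m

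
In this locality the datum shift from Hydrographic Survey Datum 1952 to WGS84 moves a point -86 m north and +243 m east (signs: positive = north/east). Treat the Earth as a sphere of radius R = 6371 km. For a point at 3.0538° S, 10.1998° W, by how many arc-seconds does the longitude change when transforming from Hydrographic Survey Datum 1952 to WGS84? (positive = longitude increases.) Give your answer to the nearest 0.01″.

Δλ = 7.88″

At latitude -3.0538°, cos φ = 0.998580.
One radian of longitude at latitude φ spans R cos φ, so Δλ = ΔE / (R cos φ) = 243.0 / (6371000 × 0.998580) = 3.8196e-05 rad = 7.878″.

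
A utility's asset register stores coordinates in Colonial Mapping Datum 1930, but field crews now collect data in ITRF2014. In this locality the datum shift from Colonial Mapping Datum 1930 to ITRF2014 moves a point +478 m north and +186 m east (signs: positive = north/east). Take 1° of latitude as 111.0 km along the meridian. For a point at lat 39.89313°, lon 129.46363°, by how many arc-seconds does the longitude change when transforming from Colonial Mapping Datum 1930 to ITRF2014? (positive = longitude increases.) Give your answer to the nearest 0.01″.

At latitude 39.89313°, cos φ = 0.767242.
1° of longitude at this latitude = 111.0 × cos φ = 85.16 km, so Δλ = 186.0 / 85163.9 = 0.0021840° = 7.862″.

Δλ = 7.86″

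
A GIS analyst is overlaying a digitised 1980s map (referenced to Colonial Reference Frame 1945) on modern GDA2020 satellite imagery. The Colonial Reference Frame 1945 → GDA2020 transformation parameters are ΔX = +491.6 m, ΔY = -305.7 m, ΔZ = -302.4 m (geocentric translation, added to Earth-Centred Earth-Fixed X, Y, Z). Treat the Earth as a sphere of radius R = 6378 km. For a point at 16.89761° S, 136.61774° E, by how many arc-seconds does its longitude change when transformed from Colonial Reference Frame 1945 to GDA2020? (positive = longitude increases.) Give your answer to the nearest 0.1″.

Δλ = -3.9″

sin φ = -0.290662, cos φ = 0.956826, sin λ = 0.686863, cos λ = -0.726787.
East component: ΔE = −sin λ·ΔX + cos λ·ΔY = −(0.686863)(491.6) + (-0.726787)(-305.7) = -115.48 m.
1° of latitude spans πR/180 = 111317 m; at latitude φ, 1° of longitude spans that × cos φ = 106511.1 m, so Δλ = -115.48 / 106511.1 × 3600 = -3.903″.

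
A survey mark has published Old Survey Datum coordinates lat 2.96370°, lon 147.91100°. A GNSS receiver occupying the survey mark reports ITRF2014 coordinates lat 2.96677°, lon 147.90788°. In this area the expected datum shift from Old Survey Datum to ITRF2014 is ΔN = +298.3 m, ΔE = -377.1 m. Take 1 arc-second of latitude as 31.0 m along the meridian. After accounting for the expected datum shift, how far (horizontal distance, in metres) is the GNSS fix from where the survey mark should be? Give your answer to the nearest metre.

Observed coordinate differences: Δφ = +0.00307°, Δλ = -0.00312°.
Converting to metres (1° lat = 111600 m, cos φ = 0.998662): observed ΔN = 342.6 m, observed ΔE = -347.7 m.
Subtracting the expected shift leaves a residual of 342.6 − (298.3) = 44.3 m north and -347.7 − (-377.1) = 29.4 m east.
Residual distance = √(44.3² + 29.4²) = 53.2 m.

53 m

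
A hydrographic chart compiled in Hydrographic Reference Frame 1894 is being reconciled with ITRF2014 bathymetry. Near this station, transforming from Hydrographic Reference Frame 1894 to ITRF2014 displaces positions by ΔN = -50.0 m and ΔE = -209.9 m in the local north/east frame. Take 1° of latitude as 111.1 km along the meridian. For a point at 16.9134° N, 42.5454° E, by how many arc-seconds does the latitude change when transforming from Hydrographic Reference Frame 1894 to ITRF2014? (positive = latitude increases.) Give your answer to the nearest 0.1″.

Δφ = -1.6″

1° of latitude = 111.1 km, so Δφ = -50.0 / 111100 = -0.0004500° = -1.620″.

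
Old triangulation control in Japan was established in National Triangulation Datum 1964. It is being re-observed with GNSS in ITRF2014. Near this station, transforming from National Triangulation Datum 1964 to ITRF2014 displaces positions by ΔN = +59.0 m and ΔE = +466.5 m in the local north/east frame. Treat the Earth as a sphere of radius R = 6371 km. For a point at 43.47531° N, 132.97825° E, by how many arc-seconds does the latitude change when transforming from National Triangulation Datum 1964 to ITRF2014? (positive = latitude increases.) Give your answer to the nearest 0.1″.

Δφ = 1.9″

On a sphere of radius R, 1 rad of latitude = R, so Δφ = ΔN / R = 59.0 / 6371000 = 9.2607e-06 rad = 1.910″.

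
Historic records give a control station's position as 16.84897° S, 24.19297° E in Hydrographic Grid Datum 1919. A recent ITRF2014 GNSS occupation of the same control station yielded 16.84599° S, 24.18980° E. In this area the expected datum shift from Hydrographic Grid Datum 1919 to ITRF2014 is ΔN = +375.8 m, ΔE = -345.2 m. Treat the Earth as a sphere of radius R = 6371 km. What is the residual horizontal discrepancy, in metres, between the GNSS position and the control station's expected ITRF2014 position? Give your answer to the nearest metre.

Observed coordinate differences: Δφ = +0.00298°, Δλ = -0.00317°.
Converting to metres (1° lat = 111195 m, cos φ = 0.957072): observed ΔN = 331.4 m, observed ΔE = -337.4 m.
Subtracting the expected shift leaves a residual of 331.4 − (375.8) = -44.4 m north and -337.4 − (-345.2) = 7.8 m east.
Residual distance = √((-44.4)² + 7.8²) = 45.1 m.

45 m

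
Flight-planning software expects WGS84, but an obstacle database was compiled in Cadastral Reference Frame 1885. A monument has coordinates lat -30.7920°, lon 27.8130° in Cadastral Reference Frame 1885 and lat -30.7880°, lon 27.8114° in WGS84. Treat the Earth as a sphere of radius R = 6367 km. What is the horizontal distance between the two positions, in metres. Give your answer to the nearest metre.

470 m

Δφ = -30.7880° − -30.7920° = +0.0040°; Δλ = 27.8114° − 27.8130° = -0.0016°.
1° along a meridian = πR/180 = 111125 m.
ΔN = Δφ × 111125 = 444.5 m; ΔE = Δλ × 111125 × cos(-30.7920°) = -0.0016 × 111125 × 0.859031 = -152.7 m.
Distance = √(ΔE² + ΔN²) = √((-152.7)² + 444.5²) = 470.0 m.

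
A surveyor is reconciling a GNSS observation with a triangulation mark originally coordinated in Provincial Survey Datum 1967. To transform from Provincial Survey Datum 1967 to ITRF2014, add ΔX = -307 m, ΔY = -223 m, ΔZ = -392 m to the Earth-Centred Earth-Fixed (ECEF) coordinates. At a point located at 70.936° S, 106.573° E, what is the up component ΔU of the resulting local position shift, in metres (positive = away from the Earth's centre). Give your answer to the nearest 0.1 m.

At φ = -70.936°, λ = 106.573°: sin φ = -0.945154, cos φ = 0.326624, sin λ = 0.958457, cos λ = -0.285237.
ΔU = cos φ cos λ·ΔX + cos φ sin λ·ΔY + sin φ·ΔZ = (0.326624)(-0.285237)(-307) + (0.326624)(0.958457)(-223) + (-0.945154)(-392) = 329.29 m.

ΔU = 329.3 m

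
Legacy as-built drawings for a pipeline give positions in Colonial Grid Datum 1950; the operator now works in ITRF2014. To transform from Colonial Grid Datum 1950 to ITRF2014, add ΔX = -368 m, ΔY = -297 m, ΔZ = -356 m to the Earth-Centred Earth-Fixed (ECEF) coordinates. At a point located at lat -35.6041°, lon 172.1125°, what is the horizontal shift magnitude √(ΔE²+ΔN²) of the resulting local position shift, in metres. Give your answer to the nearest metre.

359 m

At φ = -35.6041°, λ = 172.1125°: sin φ = -0.582181, cos φ = 0.813059, sin λ = 0.137228, cos λ = -0.990539.
ΔE = −sin λ·ΔX + cos λ·ΔY = −(0.137228)·(-368) + (-0.990539)·(-297) = 344.69 m.
ΔN = −sin φ cos λ·ΔX − sin φ sin λ·ΔY + cos φ·ΔZ = −(-0.582181)(-0.990539)(-368) − (-0.582181)(0.137228)(-297) + (0.813059)(-356) = -100.96 m.
Horizontal magnitude = √(ΔE² + ΔN²) = √(344.69² + (-100.96)²) = 359.17 m.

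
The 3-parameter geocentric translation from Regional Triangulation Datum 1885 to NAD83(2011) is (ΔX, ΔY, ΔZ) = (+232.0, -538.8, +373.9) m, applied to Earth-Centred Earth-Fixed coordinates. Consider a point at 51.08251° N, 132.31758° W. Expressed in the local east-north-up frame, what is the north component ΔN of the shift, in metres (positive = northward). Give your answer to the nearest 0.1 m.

At φ = 51.08251°, λ = -132.31758°: sin φ = 0.778051, cos φ = 0.628201, sin λ = -0.739425, cos λ = -0.673239.
ΔN = −sin φ cos λ·ΔX − sin φ sin λ·ΔY + cos φ·ΔZ = −(0.778051)(-0.673239)(232.0) − (0.778051)(-0.739425)(-538.8) + (0.628201)(373.9) = 46.43 m.

ΔN = 46.4 m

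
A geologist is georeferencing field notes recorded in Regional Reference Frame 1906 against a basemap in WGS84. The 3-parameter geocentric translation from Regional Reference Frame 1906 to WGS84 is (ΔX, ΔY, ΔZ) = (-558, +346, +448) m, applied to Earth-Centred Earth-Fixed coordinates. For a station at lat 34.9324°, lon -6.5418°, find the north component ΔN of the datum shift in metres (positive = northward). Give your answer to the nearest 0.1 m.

The local north axis is (−sin φ cos λ, −sin φ sin λ, cos φ), giving ΔN = 317.436 + 22.572 + 367.283 = 707.29 m.

ΔN = 707.3 m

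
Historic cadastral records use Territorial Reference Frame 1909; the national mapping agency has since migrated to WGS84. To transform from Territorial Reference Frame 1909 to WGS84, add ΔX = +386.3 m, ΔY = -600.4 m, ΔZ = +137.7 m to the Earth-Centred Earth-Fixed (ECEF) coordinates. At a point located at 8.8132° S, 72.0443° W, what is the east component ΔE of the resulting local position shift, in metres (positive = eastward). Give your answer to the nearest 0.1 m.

ΔE = 182.4 m

At φ = -8.8132°, λ = -72.0443°: sin φ = -0.153214, cos φ = 0.988193, sin λ = -0.951295, cos λ = 0.308282.
ΔE = −sin λ·ΔX + cos λ·ΔY = −(-0.951295)·(386.3) + (0.308282)·(-600.4) = 182.39 m.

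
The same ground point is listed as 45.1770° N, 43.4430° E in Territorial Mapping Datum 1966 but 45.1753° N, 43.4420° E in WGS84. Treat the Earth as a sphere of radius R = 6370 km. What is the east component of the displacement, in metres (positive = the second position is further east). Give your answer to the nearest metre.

Δφ = 45.1753° − 45.1770° = -0.0017°; Δλ = 43.4420° − 43.4430° = -0.0010°.
1° along a meridian = πR/180 = 111177 m.
ΔN = Δφ × 111177 = -189.0 m; ΔE = Δλ × 111177 × cos(45.1770°) = -0.0010 × 111177 × 0.704919 = -78.4 m.

ΔE = -78 m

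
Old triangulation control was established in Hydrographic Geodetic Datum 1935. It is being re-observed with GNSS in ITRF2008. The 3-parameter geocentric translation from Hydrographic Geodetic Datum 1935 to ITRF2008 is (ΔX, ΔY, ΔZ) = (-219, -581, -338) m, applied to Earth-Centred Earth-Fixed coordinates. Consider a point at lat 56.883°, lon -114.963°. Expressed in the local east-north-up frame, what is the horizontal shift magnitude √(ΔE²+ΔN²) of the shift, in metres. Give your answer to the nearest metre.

The local east axis at (φ, λ) is (−sin λ, cos λ, 0), so ΔE = −sin(-114.963°)·(-219) + cos(-114.963°)·(-581) = 46.66 m.
The local north axis is (−sin φ cos λ, −sin φ sin λ, cos φ), giving ΔN = -77.411 − 441.161 − 184.666 = -703.24 m.
Horizontal magnitude = √(ΔE² + ΔN²) = √(46.66² + (-703.24)²) = 704.78 m.

705 m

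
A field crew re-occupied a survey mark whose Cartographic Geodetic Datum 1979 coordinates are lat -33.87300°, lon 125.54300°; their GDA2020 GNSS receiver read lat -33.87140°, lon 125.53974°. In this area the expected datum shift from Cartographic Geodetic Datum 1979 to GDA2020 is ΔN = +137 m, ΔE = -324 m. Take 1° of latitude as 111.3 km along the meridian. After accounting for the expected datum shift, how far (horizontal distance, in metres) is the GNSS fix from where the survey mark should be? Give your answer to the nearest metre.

47 m

Observed coordinate differences: Δφ = +0.00160°, Δλ = -0.00326°.
Converting to metres (1° lat = 111300 m, cos φ = 0.830275): observed ΔN = 178.1 m, observed ΔE = -301.3 m.
Subtracting the expected shift leaves a residual of 178.1 − (137) = 41.1 m north and -301.3 − (-324) = 22.7 m east.
Residual distance = √(41.1² + 22.7²) = 47.0 m.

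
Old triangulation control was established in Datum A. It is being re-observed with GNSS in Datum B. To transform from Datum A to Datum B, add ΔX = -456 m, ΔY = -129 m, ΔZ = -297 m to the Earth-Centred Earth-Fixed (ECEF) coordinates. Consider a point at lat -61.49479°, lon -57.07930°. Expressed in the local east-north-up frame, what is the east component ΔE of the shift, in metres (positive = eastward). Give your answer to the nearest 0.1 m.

ΔE = -452.9 m

The local east axis at (φ, λ) is (−sin λ, cos λ, 0), so ΔE = −sin(-57.07930°)·(-456) + cos(-57.07930°)·(-129) = -452.89 m.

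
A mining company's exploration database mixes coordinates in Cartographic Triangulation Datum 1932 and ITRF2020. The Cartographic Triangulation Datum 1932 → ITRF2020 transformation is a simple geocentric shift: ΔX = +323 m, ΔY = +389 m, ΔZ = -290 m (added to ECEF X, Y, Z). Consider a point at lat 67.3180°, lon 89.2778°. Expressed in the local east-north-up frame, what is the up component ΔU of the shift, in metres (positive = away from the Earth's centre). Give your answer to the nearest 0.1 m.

The local up (radial) axis is (cos φ cos λ, cos φ sin λ, sin φ), giving ΔU = 1.570 + 149.993 − 267.571 = -116.01 m.

ΔU = -116.0 m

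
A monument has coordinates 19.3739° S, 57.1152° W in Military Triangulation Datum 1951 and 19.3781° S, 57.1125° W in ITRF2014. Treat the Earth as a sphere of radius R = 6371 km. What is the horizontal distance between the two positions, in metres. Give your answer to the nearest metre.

546 m

Δφ = -19.3781° − -19.3739° = -0.0042°; Δλ = -57.1125° − -57.1152° = +0.0027°.
1° along a meridian = πR/180 = 111195 m.
ΔN = Δφ × 111195 = -467.0 m; ΔE = Δλ × 111195 × cos(-19.3739°) = +0.0027 × 111195 × 0.943374 = 283.2 m.
Distance = √(ΔE² + ΔN²) = √(283.2² + (-467.0)²) = 546.2 m.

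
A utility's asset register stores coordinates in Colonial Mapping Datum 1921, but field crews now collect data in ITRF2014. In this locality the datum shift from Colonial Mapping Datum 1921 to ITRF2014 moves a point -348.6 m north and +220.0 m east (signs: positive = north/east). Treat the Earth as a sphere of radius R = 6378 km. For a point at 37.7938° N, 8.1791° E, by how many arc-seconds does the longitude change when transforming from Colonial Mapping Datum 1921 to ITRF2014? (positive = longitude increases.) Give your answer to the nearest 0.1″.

Δλ = 9.0″

At latitude 37.7938°, cos φ = 0.790221.
One radian of longitude at latitude φ spans R cos φ, so Δλ = ΔE / (R cos φ) = 220.0 / (6378000 × 0.790221) = 4.3651e-05 rad = 9.004″.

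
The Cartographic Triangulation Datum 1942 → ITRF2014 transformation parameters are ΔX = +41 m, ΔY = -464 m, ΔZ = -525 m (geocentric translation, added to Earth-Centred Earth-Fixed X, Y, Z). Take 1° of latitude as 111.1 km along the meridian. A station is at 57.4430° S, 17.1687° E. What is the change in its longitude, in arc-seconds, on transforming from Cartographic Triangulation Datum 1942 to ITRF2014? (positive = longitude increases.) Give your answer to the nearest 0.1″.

sin φ = -0.842857, cos φ = 0.538138, sin λ = 0.295186, cos λ = 0.955440.
East component: ΔE = −sin λ·ΔX + cos λ·ΔY = −(0.295186)(41) + (0.955440)(-464) = -455.43 m.
1° of latitude spans 111100 m; at latitude φ, 1° of longitude spans that × cos φ = 59787.2 m, so Δλ = -455.43 / 59787.2 × 3600 = -27.423″.

Δλ = -27.4″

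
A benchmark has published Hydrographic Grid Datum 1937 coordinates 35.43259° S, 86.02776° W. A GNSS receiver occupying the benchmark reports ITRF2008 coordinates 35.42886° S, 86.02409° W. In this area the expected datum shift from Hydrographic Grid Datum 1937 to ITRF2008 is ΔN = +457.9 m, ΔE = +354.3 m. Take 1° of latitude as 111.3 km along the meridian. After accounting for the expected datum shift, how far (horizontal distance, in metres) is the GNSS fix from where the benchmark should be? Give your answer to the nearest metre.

48 m

Observed coordinate differences: Δφ = +0.00373°, Δλ = +0.00367°.
Converting to metres (1° lat = 111300 m, cos φ = 0.814798): observed ΔN = 415.1 m, observed ΔE = 332.8 m.
Subtracting the expected shift leaves a residual of 415.1 − (457.9) = -42.8 m north and 332.8 − (354.3) = -21.5 m east.
Residual distance = √((-42.8)² + (-21.5)²) = 47.8 m.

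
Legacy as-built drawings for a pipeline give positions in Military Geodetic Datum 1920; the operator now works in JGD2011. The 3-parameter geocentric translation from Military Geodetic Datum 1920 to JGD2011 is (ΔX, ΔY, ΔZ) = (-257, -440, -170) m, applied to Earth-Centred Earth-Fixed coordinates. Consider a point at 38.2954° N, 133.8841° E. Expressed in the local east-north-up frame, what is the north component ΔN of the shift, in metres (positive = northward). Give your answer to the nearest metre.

At φ = 38.2954°, λ = 133.8841°: sin φ = 0.619716, cos φ = 0.784826, sin λ = 0.720744, cos λ = -0.693202.
ΔN = −sin φ cos λ·ΔX − sin φ sin λ·ΔY + cos φ·ΔZ = −(0.619716)(-0.693202)(-257) − (0.619716)(0.720744)(-440) + (0.784826)(-170) = -47.30 m.

ΔN = -47 m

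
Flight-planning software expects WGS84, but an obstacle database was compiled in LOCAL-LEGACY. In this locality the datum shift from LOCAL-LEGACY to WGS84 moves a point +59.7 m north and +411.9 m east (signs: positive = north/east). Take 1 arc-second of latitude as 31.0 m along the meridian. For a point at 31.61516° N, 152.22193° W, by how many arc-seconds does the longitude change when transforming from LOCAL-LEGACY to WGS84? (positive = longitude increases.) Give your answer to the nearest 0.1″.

At latitude 31.61516°, cos φ = 0.851588.
1″ of longitude at this latitude = 31.00 × cos φ = 26.3992 m, so Δλ = 411.9 / 26.3992 = 15.603″.

Δλ = 15.6″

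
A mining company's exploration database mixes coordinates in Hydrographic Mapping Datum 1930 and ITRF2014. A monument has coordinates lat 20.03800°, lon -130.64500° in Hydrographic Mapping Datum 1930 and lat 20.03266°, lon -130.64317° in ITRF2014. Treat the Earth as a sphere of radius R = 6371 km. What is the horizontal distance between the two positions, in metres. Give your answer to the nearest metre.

624 m

Δφ = 20.03266° − 20.03800° = -0.00534°; Δλ = -130.64317° − -130.64500° = +0.00183°.
1° along a meridian = πR/180 = 111195 m.
ΔN = Δφ × 111195 = -593.8 m; ΔE = Δλ × 111195 × cos(20.03800°) = +0.00183 × 111195 × 0.939466 = 191.2 m.
Distance = √(ΔE² + ΔN²) = √(191.2² + (-593.8)²) = 623.8 m.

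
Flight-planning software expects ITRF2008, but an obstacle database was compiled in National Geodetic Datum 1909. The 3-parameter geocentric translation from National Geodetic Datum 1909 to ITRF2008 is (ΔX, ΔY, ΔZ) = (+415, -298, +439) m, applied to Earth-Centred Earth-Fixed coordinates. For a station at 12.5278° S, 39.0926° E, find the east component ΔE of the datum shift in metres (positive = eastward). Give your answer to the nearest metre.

The local east axis at (φ, λ) is (−sin λ, cos λ, 0), so ΔE = −sin(39.0926°)·415 + cos(39.0926°)·(-298) = -492.97 m.

ΔE = -493 m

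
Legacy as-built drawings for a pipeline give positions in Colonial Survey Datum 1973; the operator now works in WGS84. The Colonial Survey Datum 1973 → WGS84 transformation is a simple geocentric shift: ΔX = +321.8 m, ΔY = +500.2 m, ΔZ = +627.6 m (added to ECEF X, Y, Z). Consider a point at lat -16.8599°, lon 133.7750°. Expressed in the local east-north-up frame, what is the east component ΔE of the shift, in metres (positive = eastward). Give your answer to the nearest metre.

ΔE = -578 m

The local east axis at (φ, λ) is (−sin λ, cos λ, 0), so ΔE = −sin(133.7750°)·321.8 + cos(133.7750°)·500.2 = -578.41 m.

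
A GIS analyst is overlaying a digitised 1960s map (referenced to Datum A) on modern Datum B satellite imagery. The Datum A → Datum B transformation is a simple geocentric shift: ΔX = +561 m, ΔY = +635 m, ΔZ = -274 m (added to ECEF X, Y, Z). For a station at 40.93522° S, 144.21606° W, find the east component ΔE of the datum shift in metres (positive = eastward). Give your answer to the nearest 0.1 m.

At φ = -40.93522°, λ = -144.21606°: sin φ = -0.655205, cos φ = 0.755451, sin λ = -0.584730, cos λ = -0.811228.
ΔE = −sin λ·ΔX + cos λ·ΔY = −(-0.584730)·(561) + (-0.811228)·(635) = -187.10 m.

ΔE = -187.1 m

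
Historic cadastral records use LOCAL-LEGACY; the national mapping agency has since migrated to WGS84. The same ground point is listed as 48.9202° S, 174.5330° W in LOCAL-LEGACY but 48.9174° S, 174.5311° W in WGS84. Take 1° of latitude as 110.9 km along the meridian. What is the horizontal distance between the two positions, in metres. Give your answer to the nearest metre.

340 m

Δφ = -48.9174° − -48.9202° = +0.0028°; Δλ = -174.5311° − -174.5330° = +0.0019°.
ΔN = Δφ × 110900 = 310.5 m; ΔE = Δλ × 110900 × cos(-48.9202°) = +0.0019 × 110900 × 0.657110 = 138.5 m.
Distance = √(ΔE² + ΔN²) = √(138.5² + 310.5²) = 340.0 m.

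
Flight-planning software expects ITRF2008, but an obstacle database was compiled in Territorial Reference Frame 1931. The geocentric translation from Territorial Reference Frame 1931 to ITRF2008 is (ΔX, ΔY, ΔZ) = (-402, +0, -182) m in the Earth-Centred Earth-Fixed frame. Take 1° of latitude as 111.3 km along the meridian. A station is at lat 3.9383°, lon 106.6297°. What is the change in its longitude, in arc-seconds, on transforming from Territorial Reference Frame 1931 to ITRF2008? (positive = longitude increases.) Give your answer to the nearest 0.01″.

sin φ = 0.068682, cos φ = 0.997639, sin λ = 0.958174, cos λ = -0.286185.
East component: ΔE = −sin λ·ΔX + cos λ·ΔY = −(0.958174)(-402) + (-0.286185)(0) = 385.19 m.
1° of latitude spans 111300 m; at latitude φ, 1° of longitude spans that × cos φ = 111037.2 m, so Δλ = 385.19 / 111037.2 × 3600 = 12.488″.

Δλ = 12.49″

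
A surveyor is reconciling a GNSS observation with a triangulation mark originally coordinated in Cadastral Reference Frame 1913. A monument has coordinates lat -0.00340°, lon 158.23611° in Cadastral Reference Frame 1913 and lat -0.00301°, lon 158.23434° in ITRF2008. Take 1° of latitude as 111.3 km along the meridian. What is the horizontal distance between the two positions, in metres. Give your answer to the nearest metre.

Δφ = -0.00301° − -0.00340° = +0.00039°; Δλ = 158.23434° − 158.23611° = -0.00177°.
ΔN = Δφ × 111300 = 43.4 m; ΔE = Δλ × 111300 × cos(-0.00340°) = -0.00177 × 111300 × 1.000000 = -197.0 m.
Distance = √(ΔE² + ΔN²) = √((-197.0)² + 43.4²) = 201.7 m.

202 m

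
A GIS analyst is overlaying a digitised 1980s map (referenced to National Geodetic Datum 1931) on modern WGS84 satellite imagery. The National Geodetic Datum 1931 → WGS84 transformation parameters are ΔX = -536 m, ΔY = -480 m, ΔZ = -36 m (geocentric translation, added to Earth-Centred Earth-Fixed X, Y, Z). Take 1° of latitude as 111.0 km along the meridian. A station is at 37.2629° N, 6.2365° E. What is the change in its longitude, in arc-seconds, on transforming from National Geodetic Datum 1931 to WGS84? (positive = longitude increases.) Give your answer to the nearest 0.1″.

Δλ = -17.1″

sin φ = 0.605473, cos φ = 0.795866, sin λ = 0.108633, cos λ = 0.994082.
East component: ΔE = −sin λ·ΔX + cos λ·ΔY = −(0.108633)(-536) + (0.994082)(-480) = -418.93 m.
1° of latitude spans 111000 m; at latitude φ, 1° of longitude spans that × cos φ = 88341.1 m, so Δλ = -418.93 / 88341.1 × 3600 = -17.072″.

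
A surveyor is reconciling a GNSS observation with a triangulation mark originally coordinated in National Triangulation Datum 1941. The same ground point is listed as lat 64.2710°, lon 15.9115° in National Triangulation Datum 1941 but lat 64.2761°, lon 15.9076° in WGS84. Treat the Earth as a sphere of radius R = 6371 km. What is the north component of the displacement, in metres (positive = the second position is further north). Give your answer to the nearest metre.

Δφ = 64.2761° − 64.2710° = +0.0051°; Δλ = 15.9076° − 15.9115° = -0.0039°.
1° along a meridian = πR/180 = 111195 m.
ΔN = Δφ × 111195 = 567.1 m; ΔE = Δλ × 111195 × cos(64.2710°) = -0.0039 × 111195 × 0.434115 = -188.3 m.

ΔN = 567 m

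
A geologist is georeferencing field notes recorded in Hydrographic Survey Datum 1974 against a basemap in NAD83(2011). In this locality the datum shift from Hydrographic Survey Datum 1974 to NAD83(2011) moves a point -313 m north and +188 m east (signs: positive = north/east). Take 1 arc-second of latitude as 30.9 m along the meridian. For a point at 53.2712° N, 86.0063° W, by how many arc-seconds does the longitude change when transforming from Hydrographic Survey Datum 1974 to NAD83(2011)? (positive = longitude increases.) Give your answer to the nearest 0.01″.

Δλ = 10.17″

At latitude 53.2712°, cos φ = 0.598028.
1″ of longitude at this latitude = 30.90 × cos φ = 18.4791 m, so Δλ = 188.0 / 18.4791 = 10.174″.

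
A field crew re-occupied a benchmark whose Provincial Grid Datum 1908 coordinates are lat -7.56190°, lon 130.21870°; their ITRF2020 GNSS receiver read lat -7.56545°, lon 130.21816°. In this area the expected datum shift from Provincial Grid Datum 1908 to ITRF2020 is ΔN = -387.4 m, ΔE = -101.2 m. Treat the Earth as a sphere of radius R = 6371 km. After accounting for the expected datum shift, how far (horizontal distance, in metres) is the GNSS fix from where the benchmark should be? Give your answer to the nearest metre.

Observed coordinate differences: Δφ = -0.00355°, Δλ = -0.00054°.
Converting to metres (1° lat = 111195 m, cos φ = 0.991303): observed ΔN = -394.7 m, observed ΔE = -59.5 m.
Subtracting the expected shift leaves a residual of -394.7 − (-387.4) = -7.3 m north and -59.5 − (-101.2) = 41.7 m east.
Residual distance = √((-7.3)² + 41.7²) = 42.3 m.

42 m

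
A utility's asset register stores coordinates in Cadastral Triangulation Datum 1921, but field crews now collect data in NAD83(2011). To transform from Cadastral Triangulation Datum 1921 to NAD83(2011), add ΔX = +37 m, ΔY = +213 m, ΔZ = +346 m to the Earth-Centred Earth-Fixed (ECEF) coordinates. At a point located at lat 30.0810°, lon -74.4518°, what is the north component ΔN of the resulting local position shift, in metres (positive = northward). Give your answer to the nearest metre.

ΔN = 397 m

The local north axis is (−sin φ cos λ, −sin φ sin λ, cos φ), giving ΔN = -4.971 + 102.854 + 299.400 = 397.28 m.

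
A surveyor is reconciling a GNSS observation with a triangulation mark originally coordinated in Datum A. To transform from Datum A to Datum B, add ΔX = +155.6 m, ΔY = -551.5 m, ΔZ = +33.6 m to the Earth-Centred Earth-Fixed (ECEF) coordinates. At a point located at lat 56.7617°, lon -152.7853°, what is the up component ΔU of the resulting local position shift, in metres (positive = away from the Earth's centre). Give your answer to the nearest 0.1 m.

At φ = 56.7617°, λ = -152.7853°: sin φ = 0.836398, cos φ = 0.548122, sin λ = -0.457326, cos λ = -0.889299.
ΔU = cos φ cos λ·ΔX + cos φ sin λ·ΔY + sin φ·ΔZ = (0.548122)(-0.889299)(155.6) + (0.548122)(-0.457326)(-551.5) + (0.836398)(33.6) = 90.50 m.

ΔU = 90.5 m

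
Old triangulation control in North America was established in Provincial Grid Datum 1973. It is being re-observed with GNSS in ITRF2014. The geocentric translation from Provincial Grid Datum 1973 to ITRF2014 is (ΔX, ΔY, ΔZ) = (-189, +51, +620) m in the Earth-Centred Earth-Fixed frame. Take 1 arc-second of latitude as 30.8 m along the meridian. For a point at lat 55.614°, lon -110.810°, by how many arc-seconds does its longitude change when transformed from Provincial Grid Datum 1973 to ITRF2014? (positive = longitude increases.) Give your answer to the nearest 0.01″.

sin φ = 0.825252, cos φ = 0.564765, sin λ = -0.934764, cos λ = -0.355270.
East component: ΔE = −sin λ·ΔX + cos λ·ΔY = −(-0.934764)(-189) + (-0.355270)(51) = -194.79 m.
1° of latitude spans 3600 × 30.80 = 110880 m; at latitude φ, 1° of longitude spans that × cos φ = 62621.2 m, so Δλ = -194.79 / 62621.2 × 3600 = -11.198″.

Δλ = -11.20″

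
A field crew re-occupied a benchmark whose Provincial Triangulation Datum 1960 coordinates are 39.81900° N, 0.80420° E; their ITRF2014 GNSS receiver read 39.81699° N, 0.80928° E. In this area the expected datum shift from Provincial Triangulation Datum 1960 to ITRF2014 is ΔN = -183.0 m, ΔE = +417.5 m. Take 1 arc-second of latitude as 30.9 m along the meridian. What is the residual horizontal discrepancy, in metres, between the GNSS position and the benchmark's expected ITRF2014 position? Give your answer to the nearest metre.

Observed coordinate differences: Δφ = -0.00201°, Δλ = +0.00508°.
Converting to metres (1° lat = 111240 m, cos φ = 0.768071): observed ΔN = -223.6 m, observed ΔE = 434.0 m.
Subtracting the expected shift leaves a residual of -223.6 − (-183.0) = -40.6 m north and 434.0 − (417.5) = 16.5 m east.
Residual distance = √((-40.6)² + 16.5²) = 43.8 m.

44 m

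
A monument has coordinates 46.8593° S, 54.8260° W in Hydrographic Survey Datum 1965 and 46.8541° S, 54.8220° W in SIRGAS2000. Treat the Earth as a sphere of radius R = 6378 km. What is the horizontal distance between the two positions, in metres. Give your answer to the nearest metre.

654 m

Δφ = -46.8541° − -46.8593° = +0.0052°; Δλ = -54.8220° − -54.8260° = +0.0040°.
1° along a meridian = πR/180 = 111317 m.
ΔN = Δφ × 111317 = 578.8 m; ΔE = Δλ × 111317 × cos(-46.8593°) = +0.0040 × 111317 × 0.683792 = 304.5 m.
Distance = √(ΔE² + ΔN²) = √(304.5² + 578.8²) = 654.0 m.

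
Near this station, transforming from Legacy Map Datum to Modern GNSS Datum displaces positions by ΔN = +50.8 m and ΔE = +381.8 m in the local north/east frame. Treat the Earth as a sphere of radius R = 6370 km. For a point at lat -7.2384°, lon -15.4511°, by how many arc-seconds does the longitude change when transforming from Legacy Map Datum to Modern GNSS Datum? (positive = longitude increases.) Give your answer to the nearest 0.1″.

At latitude -7.2384°, cos φ = 0.992030.
One radian of longitude at latitude φ spans R cos φ, so Δλ = ΔE / (R cos φ) = 381.8 / (6370000 × 0.992030) = 6.0419e-05 rad = 12.462″.

Δλ = 12.5″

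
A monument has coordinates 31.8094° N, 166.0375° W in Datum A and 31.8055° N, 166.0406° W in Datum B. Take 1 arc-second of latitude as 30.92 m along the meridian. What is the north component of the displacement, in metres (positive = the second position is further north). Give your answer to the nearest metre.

ΔN = -434 m

Δφ = 31.8055° − 31.8094° = -0.0039°; Δλ = -166.0406° − -166.0375° = -0.0031°.
1° of latitude = 3600 × 30.92 = 111312 m.
ΔN = Δφ × 111312 = -434.1 m; ΔE = Δλ × 111312 × cos(31.8094°) = -0.0031 × 111312 × 0.849806 = -293.2 m.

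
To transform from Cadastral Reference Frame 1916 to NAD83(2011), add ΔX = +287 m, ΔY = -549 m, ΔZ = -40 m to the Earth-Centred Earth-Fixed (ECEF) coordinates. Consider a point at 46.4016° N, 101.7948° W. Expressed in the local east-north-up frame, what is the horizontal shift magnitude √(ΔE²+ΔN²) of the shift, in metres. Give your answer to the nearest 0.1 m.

At φ = 46.4016°, λ = -101.7948°: sin φ = 0.724191, cos φ = 0.689599, sin λ = -0.978886, cos λ = -0.204407.
ΔE = −sin λ·ΔX + cos λ·ΔY = −(-0.978886)·(287) + (-0.204407)·(-549) = 393.16 m.
ΔN = −sin φ cos λ·ΔX − sin φ sin λ·ΔY + cos φ·ΔZ = −(0.724191)(-0.204407)(287) − (0.724191)(-0.978886)(-549) + (0.689599)(-40) = -374.29 m.
Horizontal magnitude = √(ΔE² + ΔN²) = √(393.16² + (-374.29)²) = 542.83 m.

542.8 m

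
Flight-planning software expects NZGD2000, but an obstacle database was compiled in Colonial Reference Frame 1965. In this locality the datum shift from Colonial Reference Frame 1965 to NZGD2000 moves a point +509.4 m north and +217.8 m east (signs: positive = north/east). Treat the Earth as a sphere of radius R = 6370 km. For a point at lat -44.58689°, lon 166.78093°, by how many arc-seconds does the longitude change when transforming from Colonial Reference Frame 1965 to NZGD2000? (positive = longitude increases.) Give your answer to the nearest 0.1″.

Δλ = 9.9″

At latitude -44.58689°, cos φ = 0.712187.
One radian of longitude at latitude φ spans R cos φ, so Δλ = ΔE / (R cos φ) = 217.8 / (6370000 × 0.712187) = 4.8009e-05 rad = 9.903″.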